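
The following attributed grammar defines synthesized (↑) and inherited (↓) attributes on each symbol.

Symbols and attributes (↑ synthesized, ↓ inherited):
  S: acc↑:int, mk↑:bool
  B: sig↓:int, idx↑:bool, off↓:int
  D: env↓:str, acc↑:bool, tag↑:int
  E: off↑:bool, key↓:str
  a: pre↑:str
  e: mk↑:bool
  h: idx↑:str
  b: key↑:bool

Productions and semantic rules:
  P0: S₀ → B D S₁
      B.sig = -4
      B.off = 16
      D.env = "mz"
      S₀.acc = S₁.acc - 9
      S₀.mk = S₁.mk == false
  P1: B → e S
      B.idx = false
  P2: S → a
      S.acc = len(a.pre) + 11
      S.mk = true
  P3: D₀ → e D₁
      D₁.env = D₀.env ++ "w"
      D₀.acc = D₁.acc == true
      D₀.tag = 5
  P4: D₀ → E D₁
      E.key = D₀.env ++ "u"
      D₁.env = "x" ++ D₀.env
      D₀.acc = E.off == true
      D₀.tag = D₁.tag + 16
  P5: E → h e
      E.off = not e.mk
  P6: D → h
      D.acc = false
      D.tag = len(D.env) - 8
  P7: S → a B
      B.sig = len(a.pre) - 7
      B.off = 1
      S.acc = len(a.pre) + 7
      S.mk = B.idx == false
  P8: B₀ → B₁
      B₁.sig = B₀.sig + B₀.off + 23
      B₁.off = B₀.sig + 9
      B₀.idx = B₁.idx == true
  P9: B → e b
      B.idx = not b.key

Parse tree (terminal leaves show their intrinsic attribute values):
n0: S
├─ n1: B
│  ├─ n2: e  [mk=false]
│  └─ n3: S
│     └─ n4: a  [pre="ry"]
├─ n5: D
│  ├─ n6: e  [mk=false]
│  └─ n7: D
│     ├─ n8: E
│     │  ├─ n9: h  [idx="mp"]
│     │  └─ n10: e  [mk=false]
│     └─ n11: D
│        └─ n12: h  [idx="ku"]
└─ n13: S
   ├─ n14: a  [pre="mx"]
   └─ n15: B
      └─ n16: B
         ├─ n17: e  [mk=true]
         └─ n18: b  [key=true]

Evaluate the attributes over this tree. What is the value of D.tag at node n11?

1. n1.sig = -4  [-4]
2. n1.off = 16  [16]
3. n2.mk = false  [terminal]
4. n4.pre = "ry"  [terminal]
5. n3.acc = 13  [len(a.pre) + 11]
6. n3.mk = true  [true]
7. n1.idx = false  [false]
8. n5.env = "mz"  ["mz"]
9. n6.mk = false  [terminal]
10. n7.env = "mzw"  [D₀.env ++ "w"]
11. n8.key = "mzwu"  [D₀.env ++ "u"]
12. n9.idx = "mp"  [terminal]
13. n10.mk = false  [terminal]
14. n8.off = true  [not e.mk]
15. n11.env = "xmzw"  ["x" ++ D₀.env]
16. n12.idx = "ku"  [terminal]
17. n11.acc = false  [false]
18. n11.tag = -4  [len(D.env) - 8]
19. n7.acc = true  [E.off == true]
20. n7.tag = 12  [D₁.tag + 16]
21. n5.acc = true  [D₁.acc == true]
22. n5.tag = 5  [5]
23. n14.pre = "mx"  [terminal]
24. n15.sig = -5  [len(a.pre) - 7]
25. n15.off = 1  [1]
26. n16.sig = 19  [B₀.sig + B₀.off + 23]
27. n16.off = 4  [B₀.sig + 9]
28. n17.mk = true  [terminal]
29. n18.key = true  [terminal]
30. n16.idx = false  [not b.key]
31. n15.idx = false  [B₁.idx == true]
32. n13.acc = 9  [len(a.pre) + 7]
33. n13.mk = true  [B.idx == false]
34. n0.acc = 0  [S₁.acc - 9]
35. n0.mk = false  [S₁.mk == false]

-4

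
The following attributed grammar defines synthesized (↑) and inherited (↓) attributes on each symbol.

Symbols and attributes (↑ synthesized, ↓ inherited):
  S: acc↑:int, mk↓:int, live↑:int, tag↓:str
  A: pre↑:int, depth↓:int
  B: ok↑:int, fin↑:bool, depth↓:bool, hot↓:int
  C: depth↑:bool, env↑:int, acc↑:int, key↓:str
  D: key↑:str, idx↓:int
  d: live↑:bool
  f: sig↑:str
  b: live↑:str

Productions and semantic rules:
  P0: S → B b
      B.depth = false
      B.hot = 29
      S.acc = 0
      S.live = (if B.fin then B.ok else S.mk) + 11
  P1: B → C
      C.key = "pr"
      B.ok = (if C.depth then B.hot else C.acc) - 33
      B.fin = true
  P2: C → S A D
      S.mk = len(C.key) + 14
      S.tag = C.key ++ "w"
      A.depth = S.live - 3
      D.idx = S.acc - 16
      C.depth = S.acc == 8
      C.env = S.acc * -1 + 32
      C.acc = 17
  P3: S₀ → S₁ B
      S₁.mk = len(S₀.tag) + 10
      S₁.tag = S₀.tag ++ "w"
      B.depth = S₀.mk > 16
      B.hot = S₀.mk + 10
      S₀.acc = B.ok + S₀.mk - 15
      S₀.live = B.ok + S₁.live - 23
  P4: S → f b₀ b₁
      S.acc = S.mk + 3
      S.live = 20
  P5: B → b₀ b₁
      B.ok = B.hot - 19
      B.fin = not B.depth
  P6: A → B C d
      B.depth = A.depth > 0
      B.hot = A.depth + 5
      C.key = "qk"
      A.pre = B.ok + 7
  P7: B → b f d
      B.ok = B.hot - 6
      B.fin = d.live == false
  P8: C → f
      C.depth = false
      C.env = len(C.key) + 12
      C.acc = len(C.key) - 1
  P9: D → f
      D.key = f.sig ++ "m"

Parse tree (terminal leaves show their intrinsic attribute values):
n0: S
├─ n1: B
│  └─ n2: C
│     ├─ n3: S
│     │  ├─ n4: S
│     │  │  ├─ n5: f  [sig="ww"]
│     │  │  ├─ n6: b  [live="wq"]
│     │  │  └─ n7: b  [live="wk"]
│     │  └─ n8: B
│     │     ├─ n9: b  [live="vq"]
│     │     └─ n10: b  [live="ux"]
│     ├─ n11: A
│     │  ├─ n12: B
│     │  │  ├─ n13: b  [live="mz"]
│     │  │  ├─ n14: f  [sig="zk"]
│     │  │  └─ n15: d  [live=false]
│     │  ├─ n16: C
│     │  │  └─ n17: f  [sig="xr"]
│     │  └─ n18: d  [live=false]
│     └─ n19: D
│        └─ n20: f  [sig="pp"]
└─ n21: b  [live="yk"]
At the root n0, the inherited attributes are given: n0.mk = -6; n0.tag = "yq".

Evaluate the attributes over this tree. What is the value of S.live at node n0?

1. n0.mk = -6  [given at root]
2. n0.tag = "yq"  [given at root]
3. n1.depth = false  [false]
4. n1.hot = 29  [29]
5. n2.key = "pr"  ["pr"]
6. n3.mk = 16  [len(C.key) + 14]
7. n3.tag = "prw"  [C.key ++ "w"]
8. n4.mk = 13  [len(S₀.tag) + 10]
9. n4.tag = "prww"  [S₀.tag ++ "w"]
10. n5.sig = "ww"  [terminal]
11. n6.live = "wq"  [terminal]
12. n7.live = "wk"  [terminal]
13. n4.acc = 16  [S.mk + 3]
14. n4.live = 20  [20]
15. n8.depth = false  [S₀.mk > 16]
16. n8.hot = 26  [S₀.mk + 10]
17. n9.live = "vq"  [terminal]
18. n10.live = "ux"  [terminal]
19. n8.ok = 7  [B.hot - 19]
20. n8.fin = true  [not B.depth]
21. n3.acc = 8  [B.ok + S₀.mk - 15]
22. n3.live = 4  [B.ok + S₁.live - 23]
23. n11.depth = 1  [S.live - 3]
24. n12.depth = true  [A.depth > 0]
25. n12.hot = 6  [A.depth + 5]
26. n13.live = "mz"  [terminal]
27. n14.sig = "zk"  [terminal]
28. n15.live = false  [terminal]
29. n12.ok = 0  [B.hot - 6]
30. n12.fin = true  [d.live == false]
31. n16.key = "qk"  ["qk"]
32. n17.sig = "xr"  [terminal]
33. n16.depth = false  [false]
34. n16.env = 14  [len(C.key) + 12]
35. n16.acc = 1  [len(C.key) - 1]
36. n18.live = false  [terminal]
37. n11.pre = 7  [B.ok + 7]
38. n19.idx = -8  [S.acc - 16]
39. n20.sig = "pp"  [terminal]
40. n19.key = "ppm"  [f.sig ++ "m"]
41. n2.depth = true  [S.acc == 8]
42. n2.env = 24  [S.acc * -1 + 32]
43. n2.acc = 17  [17]
44. n1.ok = -4  [(if C.depth then B.hot else C.acc) - 33]
45. n1.fin = true  [true]
46. n21.live = "yk"  [terminal]
47. n0.acc = 0  [0]
48. n0.live = 7  [(if B.fin then B.ok else S.mk) + 11]

7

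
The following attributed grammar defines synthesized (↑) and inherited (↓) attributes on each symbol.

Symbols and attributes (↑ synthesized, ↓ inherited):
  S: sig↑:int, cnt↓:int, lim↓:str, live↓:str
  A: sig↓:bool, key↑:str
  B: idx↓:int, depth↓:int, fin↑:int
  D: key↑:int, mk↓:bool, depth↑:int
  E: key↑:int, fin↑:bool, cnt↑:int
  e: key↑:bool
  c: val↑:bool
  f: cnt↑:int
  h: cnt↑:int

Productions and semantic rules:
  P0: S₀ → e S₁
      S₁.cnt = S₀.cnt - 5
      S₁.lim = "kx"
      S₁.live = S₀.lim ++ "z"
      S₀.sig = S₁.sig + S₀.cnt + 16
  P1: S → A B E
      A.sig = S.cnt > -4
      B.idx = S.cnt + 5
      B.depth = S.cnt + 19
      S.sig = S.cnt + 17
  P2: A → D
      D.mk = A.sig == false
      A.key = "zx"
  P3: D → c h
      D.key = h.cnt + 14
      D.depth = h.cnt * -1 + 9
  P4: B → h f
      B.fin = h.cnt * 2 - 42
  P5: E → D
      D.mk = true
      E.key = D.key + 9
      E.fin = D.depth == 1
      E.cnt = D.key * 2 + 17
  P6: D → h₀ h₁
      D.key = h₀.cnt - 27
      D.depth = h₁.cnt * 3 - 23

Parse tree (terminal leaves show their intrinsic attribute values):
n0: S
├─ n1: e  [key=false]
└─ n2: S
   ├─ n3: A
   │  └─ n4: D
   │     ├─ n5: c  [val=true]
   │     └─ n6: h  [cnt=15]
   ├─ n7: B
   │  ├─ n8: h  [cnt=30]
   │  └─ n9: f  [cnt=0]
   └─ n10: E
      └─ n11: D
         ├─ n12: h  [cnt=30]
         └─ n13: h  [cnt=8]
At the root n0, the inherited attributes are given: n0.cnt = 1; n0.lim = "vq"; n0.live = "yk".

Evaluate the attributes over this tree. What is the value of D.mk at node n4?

true

1. n0.cnt = 1  [given at root]
2. n0.lim = "vq"  [given at root]
3. n0.live = "yk"  [given at root]
4. n1.key = false  [terminal]
5. n2.cnt = -4  [S₀.cnt - 5]
6. n2.lim = "kx"  ["kx"]
7. n2.live = "vqz"  [S₀.lim ++ "z"]
8. n3.sig = false  [S.cnt > -4]
9. n4.mk = true  [A.sig == false]
10. n5.val = true  [terminal]
11. n6.cnt = 15  [terminal]
12. n4.key = 29  [h.cnt + 14]
13. n4.depth = -6  [h.cnt * -1 + 9]
14. n3.key = "zx"  ["zx"]
15. n7.idx = 1  [S.cnt + 5]
16. n7.depth = 15  [S.cnt + 19]
17. n8.cnt = 30  [terminal]
18. n9.cnt = 0  [terminal]
19. n7.fin = 18  [h.cnt * 2 - 42]
20. n11.mk = true  [true]
21. n12.cnt = 30  [terminal]
22. n13.cnt = 8  [terminal]
23. n11.key = 3  [h₀.cnt - 27]
24. n11.depth = 1  [h₁.cnt * 3 - 23]
25. n10.key = 12  [D.key + 9]
26. n10.fin = true  [D.depth == 1]
27. n10.cnt = 23  [D.key * 2 + 17]
28. n2.sig = 13  [S.cnt + 17]
29. n0.sig = 30  [S₁.sig + S₀.cnt + 16]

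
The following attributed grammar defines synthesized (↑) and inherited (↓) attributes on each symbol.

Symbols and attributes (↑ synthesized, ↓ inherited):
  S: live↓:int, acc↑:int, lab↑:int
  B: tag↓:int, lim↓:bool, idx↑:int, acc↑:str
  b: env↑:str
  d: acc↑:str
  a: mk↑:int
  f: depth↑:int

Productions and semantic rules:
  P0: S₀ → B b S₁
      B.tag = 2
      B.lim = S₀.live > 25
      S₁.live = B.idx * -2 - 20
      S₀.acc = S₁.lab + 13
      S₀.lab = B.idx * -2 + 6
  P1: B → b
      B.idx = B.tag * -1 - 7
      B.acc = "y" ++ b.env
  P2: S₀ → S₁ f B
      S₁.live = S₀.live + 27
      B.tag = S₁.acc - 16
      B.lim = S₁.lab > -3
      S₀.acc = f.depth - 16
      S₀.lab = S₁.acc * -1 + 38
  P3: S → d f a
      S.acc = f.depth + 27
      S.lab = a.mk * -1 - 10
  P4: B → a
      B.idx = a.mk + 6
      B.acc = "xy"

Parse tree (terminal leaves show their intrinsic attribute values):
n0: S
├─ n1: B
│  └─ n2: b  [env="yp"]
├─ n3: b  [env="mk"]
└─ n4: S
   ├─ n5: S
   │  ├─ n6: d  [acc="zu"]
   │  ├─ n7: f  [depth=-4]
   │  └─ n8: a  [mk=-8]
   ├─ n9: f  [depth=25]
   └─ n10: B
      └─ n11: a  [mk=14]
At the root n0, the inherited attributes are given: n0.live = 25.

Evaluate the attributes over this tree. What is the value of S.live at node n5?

1. n0.live = 25  [given at root]
2. n1.tag = 2  [2]
3. n1.lim = false  [S₀.live > 25]
4. n2.env = "yp"  [terminal]
5. n1.idx = -9  [B.tag * -1 - 7]
6. n1.acc = "yyp"  ["y" ++ b.env]
7. n3.env = "mk"  [terminal]
8. n4.live = -2  [B.idx * -2 - 20]
9. n5.live = 25  [S₀.live + 27]
10. n6.acc = "zu"  [terminal]
11. n7.depth = -4  [terminal]
12. n8.mk = -8  [terminal]
13. n5.acc = 23  [f.depth + 27]
14. n5.lab = -2  [a.mk * -1 - 10]
15. n9.depth = 25  [terminal]
16. n10.tag = 7  [S₁.acc - 16]
17. n10.lim = true  [S₁.lab > -3]
18. n11.mk = 14  [terminal]
19. n10.idx = 20  [a.mk + 6]
20. n10.acc = "xy"  ["xy"]
21. n4.acc = 9  [f.depth - 16]
22. n4.lab = 15  [S₁.acc * -1 + 38]
23. n0.acc = 28  [S₁.lab + 13]
24. n0.lab = 24  [B.idx * -2 + 6]

25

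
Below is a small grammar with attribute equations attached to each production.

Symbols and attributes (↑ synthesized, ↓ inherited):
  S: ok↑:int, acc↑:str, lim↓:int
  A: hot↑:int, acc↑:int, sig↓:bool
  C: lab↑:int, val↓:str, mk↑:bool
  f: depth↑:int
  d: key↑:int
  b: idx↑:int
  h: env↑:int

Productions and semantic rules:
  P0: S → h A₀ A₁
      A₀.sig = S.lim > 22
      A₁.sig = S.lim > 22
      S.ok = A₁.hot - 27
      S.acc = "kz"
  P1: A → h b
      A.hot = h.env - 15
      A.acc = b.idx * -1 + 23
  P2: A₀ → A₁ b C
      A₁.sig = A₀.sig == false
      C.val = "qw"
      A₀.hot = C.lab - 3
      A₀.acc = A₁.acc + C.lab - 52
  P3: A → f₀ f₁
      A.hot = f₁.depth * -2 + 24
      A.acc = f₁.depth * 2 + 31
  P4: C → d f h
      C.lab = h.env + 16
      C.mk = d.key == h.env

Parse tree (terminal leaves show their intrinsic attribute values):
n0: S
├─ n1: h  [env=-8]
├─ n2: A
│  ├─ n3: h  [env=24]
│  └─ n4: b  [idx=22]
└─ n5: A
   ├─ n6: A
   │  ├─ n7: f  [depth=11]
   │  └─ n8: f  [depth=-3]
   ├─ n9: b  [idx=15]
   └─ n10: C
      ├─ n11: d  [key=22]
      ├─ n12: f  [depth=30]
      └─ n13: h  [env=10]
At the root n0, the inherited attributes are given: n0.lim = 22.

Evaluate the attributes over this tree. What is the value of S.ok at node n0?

-4

1. n0.lim = 22  [given at root]
2. n1.env = -8  [terminal]
3. n2.sig = false  [S.lim > 22]
4. n3.env = 24  [terminal]
5. n4.idx = 22  [terminal]
6. n2.hot = 9  [h.env - 15]
7. n2.acc = 1  [b.idx * -1 + 23]
8. n5.sig = false  [S.lim > 22]
9. n6.sig = true  [A₀.sig == false]
10. n7.depth = 11  [terminal]
11. n8.depth = -3  [terminal]
12. n6.hot = 30  [f₁.depth * -2 + 24]
13. n6.acc = 25  [f₁.depth * 2 + 31]
14. n9.idx = 15  [terminal]
15. n10.val = "qw"  ["qw"]
16. n11.key = 22  [terminal]
17. n12.depth = 30  [terminal]
18. n13.env = 10  [terminal]
19. n10.lab = 26  [h.env + 16]
20. n10.mk = false  [d.key == h.env]
21. n5.hot = 23  [C.lab - 3]
22. n5.acc = -1  [A₁.acc + C.lab - 52]
23. n0.ok = -4  [A₁.hot - 27]
24. n0.acc = "kz"  ["kz"]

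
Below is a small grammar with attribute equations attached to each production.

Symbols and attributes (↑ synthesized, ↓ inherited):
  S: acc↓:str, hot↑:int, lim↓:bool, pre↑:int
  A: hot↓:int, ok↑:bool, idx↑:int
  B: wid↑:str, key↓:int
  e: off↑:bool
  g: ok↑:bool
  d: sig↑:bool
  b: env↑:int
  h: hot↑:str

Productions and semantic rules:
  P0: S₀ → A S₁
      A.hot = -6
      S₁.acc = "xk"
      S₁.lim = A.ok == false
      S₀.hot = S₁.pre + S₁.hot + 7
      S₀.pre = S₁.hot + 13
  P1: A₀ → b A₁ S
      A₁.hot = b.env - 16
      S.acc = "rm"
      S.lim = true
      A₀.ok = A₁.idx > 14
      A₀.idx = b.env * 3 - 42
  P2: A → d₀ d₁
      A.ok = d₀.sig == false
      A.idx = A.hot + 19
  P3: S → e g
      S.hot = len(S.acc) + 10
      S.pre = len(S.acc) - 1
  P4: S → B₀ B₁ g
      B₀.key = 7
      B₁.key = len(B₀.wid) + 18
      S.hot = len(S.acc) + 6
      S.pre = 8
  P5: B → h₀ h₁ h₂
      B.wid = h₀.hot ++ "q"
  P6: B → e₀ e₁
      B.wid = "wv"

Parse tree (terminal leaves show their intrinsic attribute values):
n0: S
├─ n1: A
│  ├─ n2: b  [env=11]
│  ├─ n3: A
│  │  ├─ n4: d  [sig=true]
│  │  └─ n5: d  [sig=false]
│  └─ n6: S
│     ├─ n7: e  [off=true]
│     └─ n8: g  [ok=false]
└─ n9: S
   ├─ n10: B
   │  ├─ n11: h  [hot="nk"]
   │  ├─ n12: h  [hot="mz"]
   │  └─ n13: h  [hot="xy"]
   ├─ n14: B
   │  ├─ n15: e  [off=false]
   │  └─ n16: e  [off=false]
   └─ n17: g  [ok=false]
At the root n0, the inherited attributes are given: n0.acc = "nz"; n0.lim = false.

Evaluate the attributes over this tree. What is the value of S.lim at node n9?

1. n0.acc = "nz"  [given at root]
2. n0.lim = false  [given at root]
3. n1.hot = -6  [-6]
4. n2.env = 11  [terminal]
5. n3.hot = -5  [b.env - 16]
6. n4.sig = true  [terminal]
7. n5.sig = false  [terminal]
8. n3.ok = false  [d₀.sig == false]
9. n3.idx = 14  [A.hot + 19]
10. n6.acc = "rm"  ["rm"]
11. n6.lim = true  [true]
12. n7.off = true  [terminal]
13. n8.ok = false  [terminal]
14. n6.hot = 12  [len(S.acc) + 10]
15. n6.pre = 1  [len(S.acc) - 1]
16. n1.ok = false  [A₁.idx > 14]
17. n1.idx = -9  [b.env * 3 - 42]
18. n9.acc = "xk"  ["xk"]
19. n9.lim = true  [A.ok == false]
20. n10.key = 7  [7]
21. n11.hot = "nk"  [terminal]
22. n12.hot = "mz"  [terminal]
23. n13.hot = "xy"  [terminal]
24. n10.wid = "nkq"  [h₀.hot ++ "q"]
25. n14.key = 21  [len(B₀.wid) + 18]
26. n15.off = false  [terminal]
27. n16.off = false  [terminal]
28. n14.wid = "wv"  ["wv"]
29. n17.ok = false  [terminal]
30. n9.hot = 8  [len(S.acc) + 6]
31. n9.pre = 8  [8]
32. n0.hot = 23  [S₁.pre + S₁.hot + 7]
33. n0.pre = 21  [S₁.hot + 13]

true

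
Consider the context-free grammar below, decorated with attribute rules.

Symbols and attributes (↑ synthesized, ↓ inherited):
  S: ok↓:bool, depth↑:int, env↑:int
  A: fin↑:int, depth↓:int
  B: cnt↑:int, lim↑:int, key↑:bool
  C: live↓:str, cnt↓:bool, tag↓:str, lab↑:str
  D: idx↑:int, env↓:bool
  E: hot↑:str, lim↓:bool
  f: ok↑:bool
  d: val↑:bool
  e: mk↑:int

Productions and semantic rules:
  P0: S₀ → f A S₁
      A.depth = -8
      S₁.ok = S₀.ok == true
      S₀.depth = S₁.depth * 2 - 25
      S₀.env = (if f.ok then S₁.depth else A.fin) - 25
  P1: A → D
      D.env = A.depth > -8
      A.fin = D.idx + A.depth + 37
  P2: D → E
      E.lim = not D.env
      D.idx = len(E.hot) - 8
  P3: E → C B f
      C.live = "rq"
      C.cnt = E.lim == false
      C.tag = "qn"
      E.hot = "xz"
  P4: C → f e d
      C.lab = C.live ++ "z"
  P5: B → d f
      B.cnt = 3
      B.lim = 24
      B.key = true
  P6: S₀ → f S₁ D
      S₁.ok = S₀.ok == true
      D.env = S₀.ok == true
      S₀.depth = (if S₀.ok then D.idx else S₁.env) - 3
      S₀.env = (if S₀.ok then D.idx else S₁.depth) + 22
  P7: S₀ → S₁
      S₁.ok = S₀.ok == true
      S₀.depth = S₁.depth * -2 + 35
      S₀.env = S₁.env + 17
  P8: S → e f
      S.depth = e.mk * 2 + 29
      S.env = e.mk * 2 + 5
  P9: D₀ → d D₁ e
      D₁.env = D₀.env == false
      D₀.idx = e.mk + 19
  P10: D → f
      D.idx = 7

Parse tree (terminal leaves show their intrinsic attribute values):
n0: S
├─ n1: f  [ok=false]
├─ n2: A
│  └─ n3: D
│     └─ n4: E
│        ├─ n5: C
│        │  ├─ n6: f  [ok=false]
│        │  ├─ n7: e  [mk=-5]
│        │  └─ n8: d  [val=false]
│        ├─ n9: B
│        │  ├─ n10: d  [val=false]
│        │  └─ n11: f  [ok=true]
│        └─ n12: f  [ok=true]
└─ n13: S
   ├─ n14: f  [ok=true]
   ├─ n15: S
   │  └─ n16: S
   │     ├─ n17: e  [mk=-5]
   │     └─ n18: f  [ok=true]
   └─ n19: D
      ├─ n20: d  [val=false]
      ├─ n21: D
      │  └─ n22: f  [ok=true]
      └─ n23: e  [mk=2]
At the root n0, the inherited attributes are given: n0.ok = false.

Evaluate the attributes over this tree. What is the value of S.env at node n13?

19

1. n0.ok = false  [given at root]
2. n1.ok = false  [terminal]
3. n2.depth = -8  [-8]
4. n3.env = false  [A.depth > -8]
5. n4.lim = true  [not D.env]
6. n5.live = "rq"  ["rq"]
7. n5.cnt = false  [E.lim == false]
8. n5.tag = "qn"  ["qn"]
9. n6.ok = false  [terminal]
10. n7.mk = -5  [terminal]
11. n8.val = false  [terminal]
12. n5.lab = "rqz"  [C.live ++ "z"]
13. n10.val = false  [terminal]
14. n11.ok = true  [terminal]
15. n9.cnt = 3  [3]
16. n9.lim = 24  [24]
17. n9.key = true  [true]
18. n12.ok = true  [terminal]
19. n4.hot = "xz"  ["xz"]
20. n3.idx = -6  [len(E.hot) - 8]
21. n2.fin = 23  [D.idx + A.depth + 37]
22. n13.ok = false  [S₀.ok == true]
23. n14.ok = true  [terminal]
24. n15.ok = false  [S₀.ok == true]
25. n16.ok = false  [S₀.ok == true]
26. n17.mk = -5  [terminal]
27. n18.ok = true  [terminal]
28. n16.depth = 19  [e.mk * 2 + 29]
29. n16.env = -5  [e.mk * 2 + 5]
30. n15.depth = -3  [S₁.depth * -2 + 35]
31. n15.env = 12  [S₁.env + 17]
32. n19.env = false  [S₀.ok == true]
33. n20.val = false  [terminal]
34. n21.env = true  [D₀.env == false]
35. n22.ok = true  [terminal]
36. n21.idx = 7  [7]
37. n23.mk = 2  [terminal]
38. n19.idx = 21  [e.mk + 19]
39. n13.depth = 9  [(if S₀.ok then D.idx else S₁.env) - 3]
40. n13.env = 19  [(if S₀.ok then D.idx else S₁.depth) + 22]
41. n0.depth = -7  [S₁.depth * 2 - 25]
42. n0.env = -2  [(if f.ok then S₁.depth else A.fin) - 25]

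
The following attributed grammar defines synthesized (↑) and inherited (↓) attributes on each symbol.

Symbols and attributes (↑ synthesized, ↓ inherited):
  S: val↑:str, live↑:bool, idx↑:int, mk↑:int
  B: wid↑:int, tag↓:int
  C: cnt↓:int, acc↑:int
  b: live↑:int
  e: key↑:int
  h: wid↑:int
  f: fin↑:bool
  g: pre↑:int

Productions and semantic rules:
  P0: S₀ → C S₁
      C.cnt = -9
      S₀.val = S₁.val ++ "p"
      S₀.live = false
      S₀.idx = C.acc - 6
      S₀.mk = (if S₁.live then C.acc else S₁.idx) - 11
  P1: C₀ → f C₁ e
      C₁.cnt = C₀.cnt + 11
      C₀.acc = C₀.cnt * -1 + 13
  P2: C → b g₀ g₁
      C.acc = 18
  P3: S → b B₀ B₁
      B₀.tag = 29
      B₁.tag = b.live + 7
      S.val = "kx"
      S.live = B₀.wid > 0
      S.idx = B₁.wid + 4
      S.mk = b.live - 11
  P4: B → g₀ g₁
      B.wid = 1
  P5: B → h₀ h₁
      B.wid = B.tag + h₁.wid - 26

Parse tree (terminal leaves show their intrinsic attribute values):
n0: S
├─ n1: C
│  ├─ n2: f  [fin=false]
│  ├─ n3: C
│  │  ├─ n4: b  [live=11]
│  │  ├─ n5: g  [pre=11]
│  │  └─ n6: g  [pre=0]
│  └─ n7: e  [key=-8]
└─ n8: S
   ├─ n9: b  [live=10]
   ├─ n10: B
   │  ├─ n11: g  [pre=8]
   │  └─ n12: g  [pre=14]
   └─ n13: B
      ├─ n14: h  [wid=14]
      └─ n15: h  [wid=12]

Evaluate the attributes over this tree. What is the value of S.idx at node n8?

1. n1.cnt = -9  [-9]
2. n2.fin = false  [terminal]
3. n3.cnt = 2  [C₀.cnt + 11]
4. n4.live = 11  [terminal]
5. n5.pre = 11  [terminal]
6. n6.pre = 0  [terminal]
7. n3.acc = 18  [18]
8. n7.key = -8  [terminal]
9. n1.acc = 22  [C₀.cnt * -1 + 13]
10. n9.live = 10  [terminal]
11. n10.tag = 29  [29]
12. n11.pre = 8  [terminal]
13. n12.pre = 14  [terminal]
14. n10.wid = 1  [1]
15. n13.tag = 17  [b.live + 7]
16. n14.wid = 14  [terminal]
17. n15.wid = 12  [terminal]
18. n13.wid = 3  [B.tag + h₁.wid - 26]
19. n8.val = "kx"  ["kx"]
20. n8.live = true  [B₀.wid > 0]
21. n8.idx = 7  [B₁.wid + 4]
22. n8.mk = -1  [b.live - 11]
23. n0.val = "kxp"  [S₁.val ++ "p"]
24. n0.live = false  [false]
25. n0.idx = 16  [C.acc - 6]
26. n0.mk = 11  [(if S₁.live then C.acc else S₁.idx) - 11]

7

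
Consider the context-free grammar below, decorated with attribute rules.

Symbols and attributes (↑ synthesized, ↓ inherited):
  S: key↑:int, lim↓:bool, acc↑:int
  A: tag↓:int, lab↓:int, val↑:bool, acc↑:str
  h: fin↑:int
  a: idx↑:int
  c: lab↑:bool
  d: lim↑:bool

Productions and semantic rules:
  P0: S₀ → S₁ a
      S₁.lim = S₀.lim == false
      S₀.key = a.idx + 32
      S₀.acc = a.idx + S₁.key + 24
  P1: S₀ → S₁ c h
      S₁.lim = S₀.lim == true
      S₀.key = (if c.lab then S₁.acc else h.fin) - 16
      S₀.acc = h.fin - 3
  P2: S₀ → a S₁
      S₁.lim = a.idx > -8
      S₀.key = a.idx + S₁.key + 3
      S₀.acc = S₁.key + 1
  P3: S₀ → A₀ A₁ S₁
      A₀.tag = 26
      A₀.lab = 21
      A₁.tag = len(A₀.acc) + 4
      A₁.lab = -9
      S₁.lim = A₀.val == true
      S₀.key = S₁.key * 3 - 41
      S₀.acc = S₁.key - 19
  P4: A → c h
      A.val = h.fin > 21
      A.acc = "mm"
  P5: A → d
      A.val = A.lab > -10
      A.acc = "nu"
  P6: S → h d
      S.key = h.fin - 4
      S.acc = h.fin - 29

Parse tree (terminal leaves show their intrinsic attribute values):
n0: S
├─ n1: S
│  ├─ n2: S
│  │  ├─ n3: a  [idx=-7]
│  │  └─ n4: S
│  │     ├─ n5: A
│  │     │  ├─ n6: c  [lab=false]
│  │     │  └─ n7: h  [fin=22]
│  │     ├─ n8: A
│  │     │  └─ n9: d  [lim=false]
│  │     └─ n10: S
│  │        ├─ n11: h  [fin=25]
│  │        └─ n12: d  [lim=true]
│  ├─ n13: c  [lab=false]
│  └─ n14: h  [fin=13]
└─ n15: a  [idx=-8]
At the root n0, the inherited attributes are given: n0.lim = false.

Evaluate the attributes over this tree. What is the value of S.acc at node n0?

13

1. n0.lim = false  [given at root]
2. n1.lim = true  [S₀.lim == false]
3. n2.lim = true  [S₀.lim == true]
4. n3.idx = -7  [terminal]
5. n4.lim = true  [a.idx > -8]
6. n5.tag = 26  [26]
7. n5.lab = 21  [21]
8. n6.lab = false  [terminal]
9. n7.fin = 22  [terminal]
10. n5.val = true  [h.fin > 21]
11. n5.acc = "mm"  ["mm"]
12. n8.tag = 6  [len(A₀.acc) + 4]
13. n8.lab = -9  [-9]
14. n9.lim = false  [terminal]
15. n8.val = true  [A.lab > -10]
16. n8.acc = "nu"  ["nu"]
17. n10.lim = true  [A₀.val == true]
18. n11.fin = 25  [terminal]
19. n12.lim = true  [terminal]
20. n10.key = 21  [h.fin - 4]
21. n10.acc = -4  [h.fin - 29]
22. n4.key = 22  [S₁.key * 3 - 41]
23. n4.acc = 2  [S₁.key - 19]
24. n2.key = 18  [a.idx + S₁.key + 3]
25. n2.acc = 23  [S₁.key + 1]
26. n13.lab = false  [terminal]
27. n14.fin = 13  [terminal]
28. n1.key = -3  [(if c.lab then S₁.acc else h.fin) - 16]
29. n1.acc = 10  [h.fin - 3]
30. n15.idx = -8  [terminal]
31. n0.key = 24  [a.idx + 32]
32. n0.acc = 13  [a.idx + S₁.key + 24]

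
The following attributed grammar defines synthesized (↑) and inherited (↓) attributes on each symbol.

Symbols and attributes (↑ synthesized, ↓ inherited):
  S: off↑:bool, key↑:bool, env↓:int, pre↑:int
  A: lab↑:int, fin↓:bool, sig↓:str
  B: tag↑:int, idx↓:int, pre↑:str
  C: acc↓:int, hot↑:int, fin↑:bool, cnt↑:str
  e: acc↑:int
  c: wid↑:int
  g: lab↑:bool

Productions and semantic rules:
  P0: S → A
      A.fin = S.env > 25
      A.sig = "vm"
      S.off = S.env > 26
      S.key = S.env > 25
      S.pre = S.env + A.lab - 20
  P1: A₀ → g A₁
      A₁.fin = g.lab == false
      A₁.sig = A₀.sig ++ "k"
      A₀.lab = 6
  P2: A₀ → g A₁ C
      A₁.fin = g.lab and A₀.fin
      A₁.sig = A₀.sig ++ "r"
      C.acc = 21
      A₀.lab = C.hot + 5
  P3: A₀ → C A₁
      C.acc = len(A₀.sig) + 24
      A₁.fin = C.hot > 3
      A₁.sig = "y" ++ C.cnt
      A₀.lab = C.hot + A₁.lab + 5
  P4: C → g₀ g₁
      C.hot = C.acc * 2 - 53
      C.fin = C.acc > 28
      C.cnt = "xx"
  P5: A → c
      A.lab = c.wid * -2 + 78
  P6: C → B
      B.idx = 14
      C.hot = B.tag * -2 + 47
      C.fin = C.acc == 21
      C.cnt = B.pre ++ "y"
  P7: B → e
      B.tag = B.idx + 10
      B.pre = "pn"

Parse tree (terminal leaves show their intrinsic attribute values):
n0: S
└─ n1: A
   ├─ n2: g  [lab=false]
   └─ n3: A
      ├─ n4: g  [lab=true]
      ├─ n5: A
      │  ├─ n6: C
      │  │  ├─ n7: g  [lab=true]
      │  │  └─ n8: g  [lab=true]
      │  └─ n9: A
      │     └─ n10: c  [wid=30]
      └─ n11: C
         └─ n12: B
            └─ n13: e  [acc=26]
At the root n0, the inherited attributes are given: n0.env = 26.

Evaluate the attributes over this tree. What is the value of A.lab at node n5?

1. n0.env = 26  [given at root]
2. n1.fin = true  [S.env > 25]
3. n1.sig = "vm"  ["vm"]
4. n2.lab = false  [terminal]
5. n3.fin = true  [g.lab == false]
6. n3.sig = "vmk"  [A₀.sig ++ "k"]
7. n4.lab = true  [terminal]
8. n5.fin = true  [g.lab and A₀.fin]
9. n5.sig = "vmkr"  [A₀.sig ++ "r"]
10. n6.acc = 28  [len(A₀.sig) + 24]
11. n7.lab = true  [terminal]
12. n8.lab = true  [terminal]
13. n6.hot = 3  [C.acc * 2 - 53]
14. n6.fin = false  [C.acc > 28]
15. n6.cnt = "xx"  ["xx"]
16. n9.fin = false  [C.hot > 3]
17. n9.sig = "yxx"  ["y" ++ C.cnt]
18. n10.wid = 30  [terminal]
19. n9.lab = 18  [c.wid * -2 + 78]
20. n5.lab = 26  [C.hot + A₁.lab + 5]
21. n11.acc = 21  [21]
22. n12.idx = 14  [14]
23. n13.acc = 26  [terminal]
24. n12.tag = 24  [B.idx + 10]
25. n12.pre = "pn"  ["pn"]
26. n11.hot = -1  [B.tag * -2 + 47]
27. n11.fin = true  [C.acc == 21]
28. n11.cnt = "pny"  [B.pre ++ "y"]
29. n3.lab = 4  [C.hot + 5]
30. n1.lab = 6  [6]
31. n0.off = false  [S.env > 26]
32. n0.key = true  [S.env > 25]
33. n0.pre = 12  [S.env + A.lab - 20]

26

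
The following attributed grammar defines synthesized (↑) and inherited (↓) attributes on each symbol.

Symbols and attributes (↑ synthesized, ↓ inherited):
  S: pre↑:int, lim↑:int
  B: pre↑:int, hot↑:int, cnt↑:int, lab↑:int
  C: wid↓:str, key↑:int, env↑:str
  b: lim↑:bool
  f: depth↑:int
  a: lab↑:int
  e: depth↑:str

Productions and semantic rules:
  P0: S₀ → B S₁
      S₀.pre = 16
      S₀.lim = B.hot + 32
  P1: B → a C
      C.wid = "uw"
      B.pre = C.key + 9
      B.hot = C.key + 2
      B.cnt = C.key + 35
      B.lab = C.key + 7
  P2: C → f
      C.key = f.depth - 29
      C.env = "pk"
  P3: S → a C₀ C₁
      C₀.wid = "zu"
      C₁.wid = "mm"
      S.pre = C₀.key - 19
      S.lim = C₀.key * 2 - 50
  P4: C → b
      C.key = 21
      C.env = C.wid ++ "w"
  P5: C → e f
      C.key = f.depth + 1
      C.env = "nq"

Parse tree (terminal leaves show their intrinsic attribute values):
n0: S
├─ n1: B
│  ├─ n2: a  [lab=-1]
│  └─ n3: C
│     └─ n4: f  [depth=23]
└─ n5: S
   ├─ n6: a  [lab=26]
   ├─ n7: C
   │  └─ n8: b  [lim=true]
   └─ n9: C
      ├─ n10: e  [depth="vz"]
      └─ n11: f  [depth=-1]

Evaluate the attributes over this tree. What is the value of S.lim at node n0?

28

1. n2.lab = -1  [terminal]
2. n3.wid = "uw"  ["uw"]
3. n4.depth = 23  [terminal]
4. n3.key = -6  [f.depth - 29]
5. n3.env = "pk"  ["pk"]
6. n1.pre = 3  [C.key + 9]
7. n1.hot = -4  [C.key + 2]
8. n1.cnt = 29  [C.key + 35]
9. n1.lab = 1  [C.key + 7]
10. n6.lab = 26  [terminal]
11. n7.wid = "zu"  ["zu"]
12. n8.lim = true  [terminal]
13. n7.key = 21  [21]
14. n7.env = "zuw"  [C.wid ++ "w"]
15. n9.wid = "mm"  ["mm"]
16. n10.depth = "vz"  [terminal]
17. n11.depth = -1  [terminal]
18. n9.key = 0  [f.depth + 1]
19. n9.env = "nq"  ["nq"]
20. n5.pre = 2  [C₀.key - 19]
21. n5.lim = -8  [C₀.key * 2 - 50]
22. n0.pre = 16  [16]
23. n0.lim = 28  [B.hot + 32]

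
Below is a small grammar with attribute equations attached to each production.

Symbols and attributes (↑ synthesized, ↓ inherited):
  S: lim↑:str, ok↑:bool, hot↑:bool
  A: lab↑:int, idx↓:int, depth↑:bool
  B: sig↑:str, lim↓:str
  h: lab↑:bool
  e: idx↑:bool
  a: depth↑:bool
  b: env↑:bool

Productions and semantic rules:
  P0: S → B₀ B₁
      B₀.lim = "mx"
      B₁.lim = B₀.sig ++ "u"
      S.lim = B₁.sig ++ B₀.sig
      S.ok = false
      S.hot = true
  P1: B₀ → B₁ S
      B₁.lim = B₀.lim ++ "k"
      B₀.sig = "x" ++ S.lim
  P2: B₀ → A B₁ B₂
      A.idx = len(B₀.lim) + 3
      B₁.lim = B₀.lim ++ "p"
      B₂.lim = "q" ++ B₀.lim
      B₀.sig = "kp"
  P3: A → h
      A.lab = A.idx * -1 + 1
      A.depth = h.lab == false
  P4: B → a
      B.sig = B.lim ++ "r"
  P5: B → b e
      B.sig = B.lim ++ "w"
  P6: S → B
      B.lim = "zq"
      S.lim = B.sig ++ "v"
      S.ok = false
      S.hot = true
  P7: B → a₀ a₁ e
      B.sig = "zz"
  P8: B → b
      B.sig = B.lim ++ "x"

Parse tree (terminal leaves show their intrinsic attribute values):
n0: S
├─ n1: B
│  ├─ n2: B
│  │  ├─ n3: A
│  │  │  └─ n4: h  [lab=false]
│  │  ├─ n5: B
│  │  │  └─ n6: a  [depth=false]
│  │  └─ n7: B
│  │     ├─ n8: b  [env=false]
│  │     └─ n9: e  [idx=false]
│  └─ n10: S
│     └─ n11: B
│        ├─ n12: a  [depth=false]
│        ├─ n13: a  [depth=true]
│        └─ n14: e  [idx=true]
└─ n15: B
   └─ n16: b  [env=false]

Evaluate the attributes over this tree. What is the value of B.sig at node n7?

1. n1.lim = "mx"  ["mx"]
2. n2.lim = "mxk"  [B₀.lim ++ "k"]
3. n3.idx = 6  [len(B₀.lim) + 3]
4. n4.lab = false  [terminal]
5. n3.lab = -5  [A.idx * -1 + 1]
6. n3.depth = true  [h.lab == false]
7. n5.lim = "mxkp"  [B₀.lim ++ "p"]
8. n6.depth = false  [terminal]
9. n5.sig = "mxkpr"  [B.lim ++ "r"]
10. n7.lim = "qmxk"  ["q" ++ B₀.lim]
11. n8.env = false  [terminal]
12. n9.idx = false  [terminal]
13. n7.sig = "qmxkw"  [B.lim ++ "w"]
14. n2.sig = "kp"  ["kp"]
15. n11.lim = "zq"  ["zq"]
16. n12.depth = false  [terminal]
17. n13.depth = true  [terminal]
18. n14.idx = true  [terminal]
19. n11.sig = "zz"  ["zz"]
20. n10.lim = "zzv"  [B.sig ++ "v"]
21. n10.ok = false  [false]
22. n10.hot = true  [true]
23. n1.sig = "xzzv"  ["x" ++ S.lim]
24. n15.lim = "xzzvu"  [B₀.sig ++ "u"]
25. n16.env = false  [terminal]
26. n15.sig = "xzzvux"  [B.lim ++ "x"]
27. n0.lim = "xzzvuxxzzv"  [B₁.sig ++ B₀.sig]
28. n0.ok = false  [false]
29. n0.hot = true  [true]

"qmxkw"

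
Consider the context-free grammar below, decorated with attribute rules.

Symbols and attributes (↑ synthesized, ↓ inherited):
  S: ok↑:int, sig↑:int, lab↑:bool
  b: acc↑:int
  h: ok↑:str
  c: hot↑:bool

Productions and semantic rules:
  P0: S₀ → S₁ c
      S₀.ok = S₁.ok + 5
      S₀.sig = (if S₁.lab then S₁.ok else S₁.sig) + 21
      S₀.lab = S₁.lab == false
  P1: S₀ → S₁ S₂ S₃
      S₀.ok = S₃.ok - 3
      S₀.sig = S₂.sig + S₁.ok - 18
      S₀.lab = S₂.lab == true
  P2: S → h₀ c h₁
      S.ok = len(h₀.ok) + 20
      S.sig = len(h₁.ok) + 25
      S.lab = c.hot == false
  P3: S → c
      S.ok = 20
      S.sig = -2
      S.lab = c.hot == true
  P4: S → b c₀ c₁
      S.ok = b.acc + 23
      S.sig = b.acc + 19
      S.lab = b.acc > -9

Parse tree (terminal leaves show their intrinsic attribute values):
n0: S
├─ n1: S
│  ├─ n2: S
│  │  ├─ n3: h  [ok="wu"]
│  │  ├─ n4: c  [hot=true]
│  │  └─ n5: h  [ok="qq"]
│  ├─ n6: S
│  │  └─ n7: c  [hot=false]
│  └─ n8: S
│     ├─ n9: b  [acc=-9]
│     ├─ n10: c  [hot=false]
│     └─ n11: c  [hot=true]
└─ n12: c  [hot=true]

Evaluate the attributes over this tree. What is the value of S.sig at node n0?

23

1. n3.ok = "wu"  [terminal]
2. n4.hot = true  [terminal]
3. n5.ok = "qq"  [terminal]
4. n2.ok = 22  [len(h₀.ok) + 20]
5. n2.sig = 27  [len(h₁.ok) + 25]
6. n2.lab = false  [c.hot == false]
7. n7.hot = false  [terminal]
8. n6.ok = 20  [20]
9. n6.sig = -2  [-2]
10. n6.lab = false  [c.hot == true]
11. n9.acc = -9  [terminal]
12. n10.hot = false  [terminal]
13. n11.hot = true  [terminal]
14. n8.ok = 14  [b.acc + 23]
15. n8.sig = 10  [b.acc + 19]
16. n8.lab = false  [b.acc > -9]
17. n1.ok = 11  [S₃.ok - 3]
18. n1.sig = 2  [S₂.sig + S₁.ok - 18]
19. n1.lab = false  [S₂.lab == true]
20. n12.hot = true  [terminal]
21. n0.ok = 16  [S₁.ok + 5]
22. n0.sig = 23  [(if S₁.lab then S₁.ok else S₁.sig) + 21]
23. n0.lab = true  [S₁.lab == false]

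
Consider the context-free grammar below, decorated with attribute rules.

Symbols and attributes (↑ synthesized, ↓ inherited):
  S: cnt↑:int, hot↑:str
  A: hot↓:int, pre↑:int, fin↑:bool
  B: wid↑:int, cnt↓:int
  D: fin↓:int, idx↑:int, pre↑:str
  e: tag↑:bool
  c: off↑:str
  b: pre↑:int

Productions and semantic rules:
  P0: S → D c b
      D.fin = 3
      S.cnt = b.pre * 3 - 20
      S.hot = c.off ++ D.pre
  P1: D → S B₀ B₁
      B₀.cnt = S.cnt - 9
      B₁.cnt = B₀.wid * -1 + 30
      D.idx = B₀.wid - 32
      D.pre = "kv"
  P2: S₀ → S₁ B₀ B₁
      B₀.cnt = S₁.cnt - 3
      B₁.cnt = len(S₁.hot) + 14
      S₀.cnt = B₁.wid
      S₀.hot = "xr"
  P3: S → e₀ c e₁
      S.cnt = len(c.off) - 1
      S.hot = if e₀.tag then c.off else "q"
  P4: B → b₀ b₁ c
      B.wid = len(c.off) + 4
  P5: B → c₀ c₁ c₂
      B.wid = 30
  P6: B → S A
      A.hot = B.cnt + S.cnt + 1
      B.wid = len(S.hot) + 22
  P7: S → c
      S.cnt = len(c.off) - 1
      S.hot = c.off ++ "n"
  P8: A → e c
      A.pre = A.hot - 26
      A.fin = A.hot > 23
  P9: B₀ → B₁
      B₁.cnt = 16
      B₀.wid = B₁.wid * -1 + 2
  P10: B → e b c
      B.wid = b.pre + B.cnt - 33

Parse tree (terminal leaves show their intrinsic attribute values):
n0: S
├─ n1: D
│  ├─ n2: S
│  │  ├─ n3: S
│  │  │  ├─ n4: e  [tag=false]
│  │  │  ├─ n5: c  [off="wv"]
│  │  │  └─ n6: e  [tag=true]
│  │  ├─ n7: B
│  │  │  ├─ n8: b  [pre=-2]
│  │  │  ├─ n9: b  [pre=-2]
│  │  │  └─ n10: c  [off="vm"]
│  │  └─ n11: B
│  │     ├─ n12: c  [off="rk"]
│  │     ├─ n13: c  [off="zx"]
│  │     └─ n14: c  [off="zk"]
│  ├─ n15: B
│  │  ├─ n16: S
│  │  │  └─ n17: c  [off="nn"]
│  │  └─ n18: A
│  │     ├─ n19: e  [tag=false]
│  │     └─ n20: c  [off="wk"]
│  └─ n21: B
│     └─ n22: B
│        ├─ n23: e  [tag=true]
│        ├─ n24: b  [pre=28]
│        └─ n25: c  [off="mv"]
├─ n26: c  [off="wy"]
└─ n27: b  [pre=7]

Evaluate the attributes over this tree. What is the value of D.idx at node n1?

-7

1. n1.fin = 3  [3]
2. n4.tag = false  [terminal]
3. n5.off = "wv"  [terminal]
4. n6.tag = true  [terminal]
5. n3.cnt = 1  [len(c.off) - 1]
6. n3.hot = "q"  [if e₀.tag then c.off else "q"]
7. n7.cnt = -2  [S₁.cnt - 3]
8. n8.pre = -2  [terminal]
9. n9.pre = -2  [terminal]
10. n10.off = "vm"  [terminal]
11. n7.wid = 6  [len(c.off) + 4]
12. n11.cnt = 15  [len(S₁.hot) + 14]
13. n12.off = "rk"  [terminal]
14. n13.off = "zx"  [terminal]
15. n14.off = "zk"  [terminal]
16. n11.wid = 30  [30]
17. n2.cnt = 30  [B₁.wid]
18. n2.hot = "xr"  ["xr"]
19. n15.cnt = 21  [S.cnt - 9]
20. n17.off = "nn"  [terminal]
21. n16.cnt = 1  [len(c.off) - 1]
22. n16.hot = "nnn"  [c.off ++ "n"]
23. n18.hot = 23  [B.cnt + S.cnt + 1]
24. n19.tag = false  [terminal]
25. n20.off = "wk"  [terminal]
26. n18.pre = -3  [A.hot - 26]
27. n18.fin = false  [A.hot > 23]
28. n15.wid = 25  [len(S.hot) + 22]
29. n21.cnt = 5  [B₀.wid * -1 + 30]
30. n22.cnt = 16  [16]
31. n23.tag = true  [terminal]
32. n24.pre = 28  [terminal]
33. n25.off = "mv"  [terminal]
34. n22.wid = 11  [b.pre + B.cnt - 33]
35. n21.wid = -9  [B₁.wid * -1 + 2]
36. n1.idx = -7  [B₀.wid - 32]
37. n1.pre = "kv"  ["kv"]
38. n26.off = "wy"  [terminal]
39. n27.pre = 7  [terminal]
40. n0.cnt = 1  [b.pre * 3 - 20]
41. n0.hot = "wykv"  [c.off ++ D.pre]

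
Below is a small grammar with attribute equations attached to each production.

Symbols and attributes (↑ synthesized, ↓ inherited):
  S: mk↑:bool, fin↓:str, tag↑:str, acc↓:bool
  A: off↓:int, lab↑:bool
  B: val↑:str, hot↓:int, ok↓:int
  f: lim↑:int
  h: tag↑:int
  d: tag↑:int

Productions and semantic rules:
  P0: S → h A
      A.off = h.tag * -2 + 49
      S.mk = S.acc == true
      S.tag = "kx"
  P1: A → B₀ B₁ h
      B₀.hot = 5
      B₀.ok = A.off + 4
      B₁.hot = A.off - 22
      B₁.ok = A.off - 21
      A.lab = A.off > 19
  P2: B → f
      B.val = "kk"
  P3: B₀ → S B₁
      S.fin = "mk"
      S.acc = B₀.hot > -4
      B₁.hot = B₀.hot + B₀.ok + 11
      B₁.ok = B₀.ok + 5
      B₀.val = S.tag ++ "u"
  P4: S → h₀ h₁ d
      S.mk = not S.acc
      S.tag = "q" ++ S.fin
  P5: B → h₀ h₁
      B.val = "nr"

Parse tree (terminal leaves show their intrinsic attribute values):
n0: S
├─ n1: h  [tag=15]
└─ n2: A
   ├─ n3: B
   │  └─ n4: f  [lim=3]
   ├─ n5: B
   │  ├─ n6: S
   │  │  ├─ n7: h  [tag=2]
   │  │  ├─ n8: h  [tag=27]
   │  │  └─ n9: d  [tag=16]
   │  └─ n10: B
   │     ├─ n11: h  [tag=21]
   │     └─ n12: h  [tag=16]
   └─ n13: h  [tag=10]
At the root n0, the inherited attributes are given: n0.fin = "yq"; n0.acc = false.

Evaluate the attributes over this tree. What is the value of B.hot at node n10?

6

1. n0.fin = "yq"  [given at root]
2. n0.acc = false  [given at root]
3. n1.tag = 15  [terminal]
4. n2.off = 19  [h.tag * -2 + 49]
5. n3.hot = 5  [5]
6. n3.ok = 23  [A.off + 4]
7. n4.lim = 3  [terminal]
8. n3.val = "kk"  ["kk"]
9. n5.hot = -3  [A.off - 22]
10. n5.ok = -2  [A.off - 21]
11. n6.fin = "mk"  ["mk"]
12. n6.acc = true  [B₀.hot > -4]
13. n7.tag = 2  [terminal]
14. n8.tag = 27  [terminal]
15. n9.tag = 16  [terminal]
16. n6.mk = false  [not S.acc]
17. n6.tag = "qmk"  ["q" ++ S.fin]
18. n10.hot = 6  [B₀.hot + B₀.ok + 11]
19. n10.ok = 3  [B₀.ok + 5]
20. n11.tag = 21  [terminal]
21. n12.tag = 16  [terminal]
22. n10.val = "nr"  ["nr"]
23. n5.val = "qmku"  [S.tag ++ "u"]
24. n13.tag = 10  [terminal]
25. n2.lab = false  [A.off > 19]
26. n0.mk = false  [S.acc == true]
27. n0.tag = "kx"  ["kx"]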